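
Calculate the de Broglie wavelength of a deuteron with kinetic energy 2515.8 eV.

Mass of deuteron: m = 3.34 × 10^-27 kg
4.04 × 10^-13 m

Using λ = h/√(2mKE):

First convert KE to Joules: KE = 2515.8 eV = 4.031 × 10^-16 J

λ = h/√(2mKE)
λ = (6.626 × 10^-34 J·s) / √(2 × 3.34 × 10^-27 kg × 4.031 × 10^-16 J)
λ = 4.04 × 10^-13 m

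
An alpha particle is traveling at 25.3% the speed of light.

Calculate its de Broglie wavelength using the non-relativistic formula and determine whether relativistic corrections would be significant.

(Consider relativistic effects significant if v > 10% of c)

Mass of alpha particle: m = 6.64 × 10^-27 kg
Yes, relativistic corrections are needed.

Using the non-relativistic de Broglie formula λ = h/(mv):

v = 25.3% × c = 7.585 × 10^7 m/s

λ = h/(mv)
λ = (6.626 × 10^-34 J·s) / (6.64 × 10^-27 kg × 7.585 × 10^7 m/s)
λ = 1.32 × 10^-15 m

Since v = 25.3% of c > 10% of c, relativistic corrections ARE significant and the actual wavelength would differ from this non-relativistic estimate.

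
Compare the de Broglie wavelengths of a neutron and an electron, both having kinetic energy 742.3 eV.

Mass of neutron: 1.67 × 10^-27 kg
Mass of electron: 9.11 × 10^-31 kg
The electron has the longer wavelength.

Using λ = h/√(2mKE):

For neutron: λ₁ = h/√(2m₁KE) = 1.05 × 10^-12 m
For electron: λ₂ = h/√(2m₂KE) = 4.50 × 10^-11 m

Since λ ∝ 1/√m at constant kinetic energy, the lighter particle has the longer wavelength.

The electron has the longer de Broglie wavelength.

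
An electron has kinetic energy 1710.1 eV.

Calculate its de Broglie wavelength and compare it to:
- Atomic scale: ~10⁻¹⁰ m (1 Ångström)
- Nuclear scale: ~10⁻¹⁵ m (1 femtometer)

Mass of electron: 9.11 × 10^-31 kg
λ = 2.97 × 10^-11 m, which is between nuclear and atomic scales.

Using λ = h/√(2mKE):

KE = 1710.1 eV = 2.740 × 10^-16 J

λ = h/√(2mKE)
λ = (6.626 × 10^-34 J·s) / √(2 × 9.11 × 10^-31 kg × 2.740 × 10^-16 J)
λ = 2.97 × 10^-11 m

Comparison:
- Atomic scale (10⁻¹⁰ m): λ is 0.3× this size
- Nuclear scale (10⁻¹⁵ m): λ is 3e+04× this size

The wavelength is between nuclear and atomic scales.

This wavelength is appropriate for probing atomic structure but too large for nuclear physics experiments.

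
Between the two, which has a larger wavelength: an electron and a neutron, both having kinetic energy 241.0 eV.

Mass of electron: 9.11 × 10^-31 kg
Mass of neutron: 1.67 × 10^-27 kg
The electron has the longer wavelength.

Using λ = h/√(2mKE):

For electron: λ₁ = h/√(2m₁KE) = 7.90 × 10^-11 m
For neutron: λ₂ = h/√(2m₂KE) = 1.85 × 10^-12 m

Since λ ∝ 1/√m at constant kinetic energy, the lighter particle has the longer wavelength.

The electron has the longer de Broglie wavelength.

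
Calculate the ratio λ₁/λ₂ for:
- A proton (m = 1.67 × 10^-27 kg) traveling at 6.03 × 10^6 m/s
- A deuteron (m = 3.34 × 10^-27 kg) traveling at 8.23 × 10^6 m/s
λ₁/λ₂ = 2.73

Using λ = h/(mv):

λ₁ = h/(m₁v₁) = 6.58 × 10^-14 m
λ₂ = h/(m₂v₂) = 2.41 × 10^-14 m

Ratio λ₁/λ₂ = (m₂v₂)/(m₁v₁)
         = (3.34 × 10^-27 kg × 8.23 × 10^6 m/s) / (1.67 × 10^-27 kg × 6.03 × 10^6 m/s)
         = 2.73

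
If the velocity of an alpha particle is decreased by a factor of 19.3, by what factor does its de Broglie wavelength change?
The wavelength increases by a factor of 19.3.

From λ = h/(mv), the wavelength is inversely proportional to velocity:

λ ∝ 1/v

If v → v/19.3, then λ → 19.3λ

When velocity is decreased by a factor of 19.3, the wavelength increases by a factor of 19.3.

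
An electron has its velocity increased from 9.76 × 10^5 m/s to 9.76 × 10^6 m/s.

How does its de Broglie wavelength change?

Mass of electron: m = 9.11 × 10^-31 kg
The wavelength decreases by a factor of 10.

Using λ = h/(mv):

Initial wavelength: λ₁ = h/(mv₁) = 7.45 × 10^-10 m
Final wavelength: λ₂ = h/(mv₂) = 7.45 × 10^-11 m

Since λ ∝ 1/v, when velocity increases by a factor of 10, the wavelength decreases by a factor of 10.

λ₂/λ₁ = v₁/v₂ = 1/10

The wavelength decreases by a factor of 10.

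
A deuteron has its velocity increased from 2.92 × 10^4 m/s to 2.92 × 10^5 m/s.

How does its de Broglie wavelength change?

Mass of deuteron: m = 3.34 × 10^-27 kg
The wavelength decreases by a factor of 10.

Using λ = h/(mv):

Initial wavelength: λ₁ = h/(mv₁) = 6.79 × 10^-12 m
Final wavelength: λ₂ = h/(mv₂) = 6.79 × 10^-13 m

Since λ ∝ 1/v, when velocity increases by a factor of 10, the wavelength decreases by a factor of 10.

λ₂/λ₁ = v₁/v₂ = 1/10

The wavelength decreases by a factor of 10.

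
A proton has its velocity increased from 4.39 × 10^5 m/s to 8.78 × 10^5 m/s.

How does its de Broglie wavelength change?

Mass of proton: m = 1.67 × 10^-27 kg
The wavelength decreases by a factor of 2.

Using λ = h/(mv):

Initial wavelength: λ₁ = h/(mv₁) = 9.04 × 10^-13 m
Final wavelength: λ₂ = h/(mv₂) = 4.52 × 10^-13 m

Since λ ∝ 1/v, when velocity increases by a factor of 2, the wavelength decreases by a factor of 2.

λ₂/λ₁ = v₁/v₂ = 1/2

The wavelength decreases by a factor of 2.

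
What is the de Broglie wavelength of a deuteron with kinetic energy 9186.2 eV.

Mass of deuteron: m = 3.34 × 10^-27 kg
2.11 × 10^-13 m

Using λ = h/√(2mKE):

First convert KE to Joules: KE = 9186.2 eV = 1.472 × 10^-15 J

λ = h/√(2mKE)
λ = (6.626 × 10^-34 J·s) / √(2 × 3.34 × 10^-27 kg × 1.472 × 10^-15 J)
λ = 2.11 × 10^-13 m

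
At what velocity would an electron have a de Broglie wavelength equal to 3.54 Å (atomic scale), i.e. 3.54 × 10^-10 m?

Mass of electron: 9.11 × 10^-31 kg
2.05 × 10^6 m/s

From λ = h/(mv), solve for v:

v = h/(mλ)
v = (6.626 × 10^-34 J·s) / (9.11 × 10^-31 kg × 3.54 × 10^-10 m)
v = 2.05 × 10^6 m/s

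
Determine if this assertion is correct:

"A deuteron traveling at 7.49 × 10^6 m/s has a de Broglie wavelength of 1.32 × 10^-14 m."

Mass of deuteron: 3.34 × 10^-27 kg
False

The claim is incorrect.

Using λ = h/(mv):
λ = (6.626 × 10^-34 J·s) / (3.34 × 10^-27 kg × 7.49 × 10^6 m/s)
λ = 2.65 × 10^-14 m

The actual wavelength differs from the claimed 1.32 × 10^-14 m.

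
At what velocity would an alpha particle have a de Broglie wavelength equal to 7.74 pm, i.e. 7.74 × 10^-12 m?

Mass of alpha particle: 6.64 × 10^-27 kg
1.29 × 10^4 m/s

From λ = h/(mv), solve for v:

v = h/(mλ)
v = (6.626 × 10^-34 J·s) / (6.64 × 10^-27 kg × 7.74 × 10^-12 m)
v = 1.29 × 10^4 m/s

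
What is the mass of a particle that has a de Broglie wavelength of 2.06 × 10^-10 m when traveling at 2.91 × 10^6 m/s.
1.11 × 10^-30 kg

From the de Broglie relation λ = h/(mv), we solve for m:

m = h/(λv)
m = (6.626 × 10^-34 J·s) / (2.06 × 10^-10 m × 2.91 × 10^6 m/s)
m = 1.11 × 10^-30 kg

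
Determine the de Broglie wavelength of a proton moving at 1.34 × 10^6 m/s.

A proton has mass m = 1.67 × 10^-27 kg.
2.96 × 10^-13 m

Using the de Broglie relation λ = h/(mv):

λ = h/(mv)
λ = (6.626 × 10^-34 J·s) / (1.67 × 10^-27 kg × 1.34 × 10^6 m/s)
λ = 2.96 × 10^-13 m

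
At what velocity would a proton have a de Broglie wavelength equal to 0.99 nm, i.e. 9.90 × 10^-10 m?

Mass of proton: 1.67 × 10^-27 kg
4.01 × 10^2 m/s

From λ = h/(mv), solve for v:

v = h/(mλ)
v = (6.626 × 10^-34 J·s) / (1.67 × 10^-27 kg × 9.90 × 10^-10 m)
v = 4.01 × 10^2 m/s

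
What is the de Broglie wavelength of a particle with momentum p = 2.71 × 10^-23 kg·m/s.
2.45 × 10^-11 m

Using the de Broglie relation λ = h/p:

λ = h/p
λ = (6.626 × 10^-34 J·s) / (2.71 × 10^-23 kg·m/s)
λ = 2.45 × 10^-11 m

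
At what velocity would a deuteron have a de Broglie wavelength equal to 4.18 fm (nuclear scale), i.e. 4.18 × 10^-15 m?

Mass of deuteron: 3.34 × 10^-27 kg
4.75 × 10^7 m/s

From λ = h/(mv), solve for v:

v = h/(mλ)
v = (6.626 × 10^-34 J·s) / (3.34 × 10^-27 kg × 4.18 × 10^-15 m)
v = 4.75 × 10^7 m/s

Note: This velocity is 15.8% of the speed of light, so relativistic corrections would be needed for a more accurate calculation.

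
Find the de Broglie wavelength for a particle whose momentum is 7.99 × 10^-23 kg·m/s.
8.29 × 10^-12 m

Using the de Broglie relation λ = h/p:

λ = h/p
λ = (6.626 × 10^-34 J·s) / (7.99 × 10^-23 kg·m/s)
λ = 8.29 × 10^-12 m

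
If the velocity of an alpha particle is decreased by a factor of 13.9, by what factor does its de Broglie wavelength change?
The wavelength increases by a factor of 13.9.

From λ = h/(mv), the wavelength is inversely proportional to velocity:

λ ∝ 1/v

If v → v/13.9, then λ → 13.9λ

When velocity is decreased by a factor of 13.9, the wavelength increases by a factor of 13.9.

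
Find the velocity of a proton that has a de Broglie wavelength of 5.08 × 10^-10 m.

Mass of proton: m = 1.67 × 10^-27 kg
7.81 × 10^2 m/s

From the de Broglie relation λ = h/(mv), we solve for v:

v = h/(mλ)
v = (6.626 × 10^-34 J·s) / (1.67 × 10^-27 kg × 5.08 × 10^-10 m)
v = 7.81 × 10^2 m/s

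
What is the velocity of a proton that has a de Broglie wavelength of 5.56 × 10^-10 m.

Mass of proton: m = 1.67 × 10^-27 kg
7.14 × 10^2 m/s

From the de Broglie relation λ = h/(mv), we solve for v:

v = h/(mλ)
v = (6.626 × 10^-34 J·s) / (1.67 × 10^-27 kg × 5.56 × 10^-10 m)
v = 7.14 × 10^2 m/s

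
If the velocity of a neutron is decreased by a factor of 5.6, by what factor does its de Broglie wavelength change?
The wavelength increases by a factor of 5.6.

From λ = h/(mv), the wavelength is inversely proportional to velocity:

λ ∝ 1/v

If v → v/5.6, then λ → 5.6λ

When velocity is decreased by a factor of 5.6, the wavelength increases by a factor of 5.6.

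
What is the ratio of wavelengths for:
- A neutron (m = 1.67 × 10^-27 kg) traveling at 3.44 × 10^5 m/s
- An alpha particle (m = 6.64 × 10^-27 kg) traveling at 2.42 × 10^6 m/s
λ₁/λ₂ = 28.0

Using λ = h/(mv):

λ₁ = h/(m₁v₁) = 1.15 × 10^-12 m
λ₂ = h/(m₂v₂) = 4.12 × 10^-14 m

Ratio λ₁/λ₂ = (m₂v₂)/(m₁v₁)
         = (6.64 × 10^-27 kg × 2.42 × 10^6 m/s) / (1.67 × 10^-27 kg × 3.44 × 10^5 m/s)
         = 28.0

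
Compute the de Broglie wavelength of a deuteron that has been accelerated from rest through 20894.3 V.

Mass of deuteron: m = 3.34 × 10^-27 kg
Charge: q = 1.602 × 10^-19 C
1.40 × 10^-13 m

When a particle is accelerated through voltage V, it gains kinetic energy KE = qV.

The de Broglie wavelength is then λ = h/√(2mqV):

λ = h/√(2mqV)
λ = (6.626 × 10^-34 J·s) / √(2 × 3.34 × 10^-27 kg × 1.602 × 10^-19 C × 20894.3 V)
λ = 1.40 × 10^-13 m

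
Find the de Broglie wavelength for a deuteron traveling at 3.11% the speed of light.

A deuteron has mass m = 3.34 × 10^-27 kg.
2.13 × 10^-14 m

Using the de Broglie relation λ = h/(mv):

v = 3.11% × c = 9.324 × 10^6 m/s

λ = h/(mv)
λ = (6.626 × 10^-34 J·s) / (3.34 × 10^-27 kg × 9.324 × 10^6 m/s)
λ = 2.13 × 10^-14 m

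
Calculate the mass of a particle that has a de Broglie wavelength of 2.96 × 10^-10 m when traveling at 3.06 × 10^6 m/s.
7.32 × 10^-31 kg

From the de Broglie relation λ = h/(mv), we solve for m:

m = h/(λv)
m = (6.626 × 10^-34 J·s) / (2.96 × 10^-10 m × 3.06 × 10^6 m/s)
m = 7.32 × 10^-31 kg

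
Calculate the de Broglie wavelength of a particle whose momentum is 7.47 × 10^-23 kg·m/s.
8.87 × 10^-12 m

Using the de Broglie relation λ = h/p:

λ = h/p
λ = (6.626 × 10^-34 J·s) / (7.47 × 10^-23 kg·m/s)
λ = 8.87 × 10^-12 m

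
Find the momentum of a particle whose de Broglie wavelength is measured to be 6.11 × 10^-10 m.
1.08 × 10^-24 kg·m/s

From the de Broglie relation λ = h/p, we solve for p:

p = h/λ
p = (6.626 × 10^-34 J·s) / (6.11 × 10^-10 m)
p = 1.08 × 10^-24 kg·m/s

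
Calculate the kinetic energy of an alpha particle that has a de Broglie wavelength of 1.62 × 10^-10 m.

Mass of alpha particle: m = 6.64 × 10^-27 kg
1.26 × 10^-21 J (or 7.86 × 10^-3 eV)

From λ = h/√(2mKE), we solve for KE:

λ² = h²/(2mKE)
KE = h²/(2mλ²)
KE = (6.626 × 10^-34 J·s)² / (2 × 6.64 × 10^-27 kg × (1.62 × 10^-10 m)²)
KE = 1.26 × 10^-21 J
KE = 7.86 × 10^-3 eV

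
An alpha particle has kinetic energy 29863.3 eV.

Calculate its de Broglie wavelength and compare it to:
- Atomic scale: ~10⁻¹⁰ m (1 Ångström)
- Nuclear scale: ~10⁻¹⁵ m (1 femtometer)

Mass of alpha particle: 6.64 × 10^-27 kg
λ = 8.31 × 10^-14 m, which is between nuclear and atomic scales.

Using λ = h/√(2mKE):

KE = 29863.3 eV = 4.785 × 10^-15 J

λ = h/√(2mKE)
λ = (6.626 × 10^-34 J·s) / √(2 × 6.64 × 10^-27 kg × 4.785 × 10^-15 J)
λ = 8.31 × 10^-14 m

Comparison:
- Atomic scale (10⁻¹⁰ m): λ is 0.00083× this size
- Nuclear scale (10⁻¹⁵ m): λ is 83× this size

The wavelength is between nuclear and atomic scales.

This wavelength is appropriate for probing atomic structure but too large for nuclear physics experiments.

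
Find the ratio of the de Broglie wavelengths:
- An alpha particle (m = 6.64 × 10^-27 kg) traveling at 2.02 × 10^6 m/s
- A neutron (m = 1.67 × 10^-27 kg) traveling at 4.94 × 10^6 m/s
λ₁/λ₂ = 0.615

Using λ = h/(mv):

λ₁ = h/(m₁v₁) = 4.94 × 10^-14 m
λ₂ = h/(m₂v₂) = 8.03 × 10^-14 m

Ratio λ₁/λ₂ = (m₂v₂)/(m₁v₁)
         = (1.67 × 10^-27 kg × 4.94 × 10^6 m/s) / (6.64 × 10^-27 kg × 2.02 × 10^6 m/s)
         = 0.615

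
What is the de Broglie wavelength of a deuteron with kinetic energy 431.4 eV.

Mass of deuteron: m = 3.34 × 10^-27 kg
9.75 × 10^-13 m

Using λ = h/√(2mKE):

First convert KE to Joules: KE = 431.4 eV = 6.912 × 10^-17 J

λ = h/√(2mKE)
λ = (6.626 × 10^-34 J·s) / √(2 × 3.34 × 10^-27 kg × 6.912 × 10^-17 J)
λ = 9.75 × 10^-13 m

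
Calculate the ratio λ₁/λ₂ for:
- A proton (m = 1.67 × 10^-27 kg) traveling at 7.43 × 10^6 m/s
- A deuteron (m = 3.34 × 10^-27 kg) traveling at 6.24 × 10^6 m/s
λ₁/λ₂ = 1.68

Using λ = h/(mv):

λ₁ = h/(m₁v₁) = 5.34 × 10^-14 m
λ₂ = h/(m₂v₂) = 3.18 × 10^-14 m

Ratio λ₁/λ₂ = (m₂v₂)/(m₁v₁)
         = (3.34 × 10^-27 kg × 6.24 × 10^6 m/s) / (1.67 × 10^-27 kg × 7.43 × 10^6 m/s)
         = 1.68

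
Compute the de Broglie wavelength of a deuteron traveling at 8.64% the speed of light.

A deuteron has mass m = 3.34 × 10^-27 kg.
7.66 × 10^-15 m

Using the de Broglie relation λ = h/(mv):

v = 8.64% × c = 2.590 × 10^7 m/s

λ = h/(mv)
λ = (6.626 × 10^-34 J·s) / (3.34 × 10^-27 kg × 2.590 × 10^7 m/s)
λ = 7.66 × 10^-15 m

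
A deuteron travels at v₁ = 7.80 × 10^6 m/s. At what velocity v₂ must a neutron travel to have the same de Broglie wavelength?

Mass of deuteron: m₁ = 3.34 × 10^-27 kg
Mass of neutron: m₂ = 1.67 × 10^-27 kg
v₂ = 1.56 × 10^7 m/s

For equal de Broglie wavelengths: λ₁ = λ₂

h/(m₁v₁) = h/(m₂v₂)
m₁v₁ = m₂v₂
v₂ = v₁ · (m₁/m₂)

v₂ = 7.80 × 10^6 m/s × (3.34 × 10^-27 kg / 1.67 × 10^-27 kg)
v₂ = 1.56 × 10^7 m/s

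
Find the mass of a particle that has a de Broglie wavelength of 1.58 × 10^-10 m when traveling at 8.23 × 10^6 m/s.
5.10 × 10^-31 kg

From the de Broglie relation λ = h/(mv), we solve for m:

m = h/(λv)
m = (6.626 × 10^-34 J·s) / (1.58 × 10^-10 m × 8.23 × 10^6 m/s)
m = 5.10 × 10^-31 kg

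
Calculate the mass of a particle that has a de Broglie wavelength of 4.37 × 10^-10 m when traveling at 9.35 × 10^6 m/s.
1.62 × 10^-31 kg

From the de Broglie relation λ = h/(mv), we solve for m:

m = h/(λv)
m = (6.626 × 10^-34 J·s) / (4.37 × 10^-10 m × 9.35 × 10^6 m/s)
m = 1.62 × 10^-31 kg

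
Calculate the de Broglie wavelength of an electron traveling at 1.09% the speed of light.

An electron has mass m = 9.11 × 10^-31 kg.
2.23 × 10^-10 m

Using the de Broglie relation λ = h/(mv):

v = 1.09% × c = 3.268 × 10^6 m/s

λ = h/(mv)
λ = (6.626 × 10^-34 J·s) / (9.11 × 10^-31 kg × 3.268 × 10^6 m/s)
λ = 2.23 × 10^-10 m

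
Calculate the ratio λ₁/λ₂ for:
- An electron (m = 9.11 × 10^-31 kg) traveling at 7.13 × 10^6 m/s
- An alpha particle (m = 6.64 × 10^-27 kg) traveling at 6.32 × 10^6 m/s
λ₁/λ₂ = 6.46 × 10^3

Using λ = h/(mv):

λ₁ = h/(m₁v₁) = 1.02 × 10^-10 m
λ₂ = h/(m₂v₂) = 1.58 × 10^-14 m

Ratio λ₁/λ₂ = (m₂v₂)/(m₁v₁)
         = (6.64 × 10^-27 kg × 6.32 × 10^6 m/s) / (9.11 × 10^-31 kg × 7.13 × 10^6 m/s)
         = 6.46 × 10^3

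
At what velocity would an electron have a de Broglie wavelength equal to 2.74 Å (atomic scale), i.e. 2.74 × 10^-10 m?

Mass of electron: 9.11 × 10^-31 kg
2.65 × 10^6 m/s

From λ = h/(mv), solve for v:

v = h/(mλ)
v = (6.626 × 10^-34 J·s) / (9.11 × 10^-31 kg × 2.74 × 10^-10 m)
v = 2.65 × 10^6 m/s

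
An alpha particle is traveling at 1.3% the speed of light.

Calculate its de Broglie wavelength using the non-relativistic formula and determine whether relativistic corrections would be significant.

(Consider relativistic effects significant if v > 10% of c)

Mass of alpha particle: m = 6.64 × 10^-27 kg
No, relativistic corrections are not needed.

Using the non-relativistic de Broglie formula λ = h/(mv):

v = 1.3% × c = 3.897 × 10^6 m/s

λ = h/(mv)
λ = (6.626 × 10^-34 J·s) / (6.64 × 10^-27 kg × 3.897 × 10^6 m/s)
λ = 2.56 × 10^-14 m

Since v = 1.3% of c < 10% of c, relativistic corrections are NOT significant and this non-relativistic result is a good approximation.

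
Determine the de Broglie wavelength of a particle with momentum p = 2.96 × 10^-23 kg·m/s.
2.24 × 10^-11 m

Using the de Broglie relation λ = h/p:

λ = h/p
λ = (6.626 × 10^-34 J·s) / (2.96 × 10^-23 kg·m/s)
λ = 2.24 × 10^-11 m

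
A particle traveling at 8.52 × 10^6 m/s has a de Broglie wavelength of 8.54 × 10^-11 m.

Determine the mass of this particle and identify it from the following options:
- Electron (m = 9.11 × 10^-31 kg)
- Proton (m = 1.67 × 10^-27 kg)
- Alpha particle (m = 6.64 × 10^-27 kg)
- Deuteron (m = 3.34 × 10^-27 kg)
The particle is an electron.

From λ = h/(mv), solve for mass:

m = h/(λv)
m = (6.626 × 10^-34 J·s) / (8.54 × 10^-11 m × 8.52 × 10^6 m/s)
m = 9.11 × 10^-31 kg

Comparing with the listed masses, this is closest to an electron.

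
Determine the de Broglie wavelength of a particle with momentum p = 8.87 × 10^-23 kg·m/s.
7.47 × 10^-12 m

Using the de Broglie relation λ = h/p:

λ = h/p
λ = (6.626 × 10^-34 J·s) / (8.87 × 10^-23 kg·m/s)
λ = 7.47 × 10^-12 m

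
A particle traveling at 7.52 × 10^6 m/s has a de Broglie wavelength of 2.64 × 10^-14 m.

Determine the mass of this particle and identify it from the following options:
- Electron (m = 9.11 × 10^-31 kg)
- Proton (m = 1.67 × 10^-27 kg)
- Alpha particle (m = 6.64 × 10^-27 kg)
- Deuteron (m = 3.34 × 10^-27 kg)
The particle is a deuteron.

From λ = h/(mv), solve for mass:

m = h/(λv)
m = (6.626 × 10^-34 J·s) / (2.64 × 10^-14 m × 7.52 × 10^6 m/s)
m = 3.34 × 10^-27 kg

Comparing with the listed masses, this is closest to a deuteron.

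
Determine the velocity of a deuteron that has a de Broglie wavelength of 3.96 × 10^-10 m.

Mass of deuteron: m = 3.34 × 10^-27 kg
5.01 × 10^2 m/s

From the de Broglie relation λ = h/(mv), we solve for v:

v = h/(mλ)
v = (6.626 × 10^-34 J·s) / (3.34 × 10^-27 kg × 3.96 × 10^-10 m)
v = 5.01 × 10^2 m/s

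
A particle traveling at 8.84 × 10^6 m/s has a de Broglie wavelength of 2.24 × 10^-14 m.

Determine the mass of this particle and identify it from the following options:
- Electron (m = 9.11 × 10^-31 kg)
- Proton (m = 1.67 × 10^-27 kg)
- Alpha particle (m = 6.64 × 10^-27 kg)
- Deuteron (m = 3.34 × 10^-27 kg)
The particle is a deuteron.

From λ = h/(mv), solve for mass:

m = h/(λv)
m = (6.626 × 10^-34 J·s) / (2.24 × 10^-14 m × 8.84 × 10^6 m/s)
m = 3.35 × 10^-27 kg

Comparing with the listed masses, this is closest to a deuteron.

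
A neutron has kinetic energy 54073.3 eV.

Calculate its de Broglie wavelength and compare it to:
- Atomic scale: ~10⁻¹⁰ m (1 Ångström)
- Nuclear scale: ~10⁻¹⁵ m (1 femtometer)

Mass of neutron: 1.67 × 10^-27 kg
λ = 1.23 × 10^-13 m, which is between nuclear and atomic scales.

Using λ = h/√(2mKE):

KE = 54073.3 eV = 8.663 × 10^-15 J

λ = h/√(2mKE)
λ = (6.626 × 10^-34 J·s) / √(2 × 1.67 × 10^-27 kg × 8.663 × 10^-15 J)
λ = 1.23 × 10^-13 m

Comparison:
- Atomic scale (10⁻¹⁰ m): λ is 0.0012× this size
- Nuclear scale (10⁻¹⁵ m): λ is 1.2e+02× this size

The wavelength is between nuclear and atomic scales.

This wavelength is appropriate for probing atomic structure but too large for nuclear physics experiments.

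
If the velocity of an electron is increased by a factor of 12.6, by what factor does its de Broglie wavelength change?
The wavelength decreases by a factor of 12.6.

From λ = h/(mv), the wavelength is inversely proportional to velocity:

λ ∝ 1/v

If v → 12.6v, then λ → λ/12.6

When velocity is increased by a factor of 12.6, the wavelength decreases by a factor of 12.6.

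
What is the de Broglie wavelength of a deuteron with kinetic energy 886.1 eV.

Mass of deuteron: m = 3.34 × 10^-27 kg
6.80 × 10^-13 m

Using λ = h/√(2mKE):

First convert KE to Joules: KE = 886.1 eV = 1.420 × 10^-16 J

λ = h/√(2mKE)
λ = (6.626 × 10^-34 J·s) / √(2 × 3.34 × 10^-27 kg × 1.420 × 10^-16 J)
λ = 6.80 × 10^-13 m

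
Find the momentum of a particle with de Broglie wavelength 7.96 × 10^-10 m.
8.32 × 10^-25 kg·m/s

From the de Broglie relation λ = h/p, we solve for p:

p = h/λ
p = (6.626 × 10^-34 J·s) / (7.96 × 10^-10 m)
p = 8.32 × 10^-25 kg·m/s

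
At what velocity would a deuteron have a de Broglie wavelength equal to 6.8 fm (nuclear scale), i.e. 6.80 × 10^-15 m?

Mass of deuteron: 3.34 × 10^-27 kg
2.92 × 10^7 m/s

From λ = h/(mv), solve for v:

v = h/(mλ)
v = (6.626 × 10^-34 J·s) / (3.34 × 10^-27 kg × 6.80 × 10^-15 m)
v = 2.92 × 10^7 m/s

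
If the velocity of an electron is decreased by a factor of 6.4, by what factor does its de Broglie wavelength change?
The wavelength increases by a factor of 6.4.

From λ = h/(mv), the wavelength is inversely proportional to velocity:

λ ∝ 1/v

If v → v/6.4, then λ → 6.4λ

When velocity is decreased by a factor of 6.4, the wavelength increases by a factor of 6.4.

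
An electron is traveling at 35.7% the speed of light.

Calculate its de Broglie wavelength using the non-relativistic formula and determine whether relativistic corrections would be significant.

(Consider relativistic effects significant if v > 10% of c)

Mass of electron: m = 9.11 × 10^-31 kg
Yes, relativistic corrections are needed.

Using the non-relativistic de Broglie formula λ = h/(mv):

v = 35.7% × c = 1.070 × 10^8 m/s

λ = h/(mv)
λ = (6.626 × 10^-34 J·s) / (9.11 × 10^-31 kg × 1.070 × 10^8 m/s)
λ = 6.80 × 10^-12 m

Since v = 35.7% of c > 10% of c, relativistic corrections ARE significant and the actual wavelength would differ from this non-relativistic estimate.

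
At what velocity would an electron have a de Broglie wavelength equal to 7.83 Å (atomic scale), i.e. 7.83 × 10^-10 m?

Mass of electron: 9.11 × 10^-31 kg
9.29 × 10^5 m/s

From λ = h/(mv), solve for v:

v = h/(mλ)
v = (6.626 × 10^-34 J·s) / (9.11 × 10^-31 kg × 7.83 × 10^-10 m)
v = 9.29 × 10^5 m/s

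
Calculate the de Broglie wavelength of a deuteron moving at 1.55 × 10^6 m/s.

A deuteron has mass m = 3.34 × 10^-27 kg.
1.28 × 10^-13 m

Using the de Broglie relation λ = h/(mv):

λ = h/(mv)
λ = (6.626 × 10^-34 J·s) / (3.34 × 10^-27 kg × 1.55 × 10^6 m/s)
λ = 1.28 × 10^-13 m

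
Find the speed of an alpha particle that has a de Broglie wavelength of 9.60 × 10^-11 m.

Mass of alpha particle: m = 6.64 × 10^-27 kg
1.04 × 10^3 m/s

From the de Broglie relation λ = h/(mv), we solve for v:

v = h/(mλ)
v = (6.626 × 10^-34 J·s) / (6.64 × 10^-27 kg × 9.60 × 10^-11 m)
v = 1.04 × 10^3 m/s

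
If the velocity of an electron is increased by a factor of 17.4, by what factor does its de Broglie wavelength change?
The wavelength decreases by a factor of 17.4.

From λ = h/(mv), the wavelength is inversely proportional to velocity:

λ ∝ 1/v

If v → 17.4v, then λ → λ/17.4

When velocity is increased by a factor of 17.4, the wavelength decreases by a factor of 17.4.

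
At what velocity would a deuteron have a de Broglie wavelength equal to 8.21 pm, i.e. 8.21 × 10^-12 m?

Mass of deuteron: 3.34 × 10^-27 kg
2.42 × 10^4 m/s

From λ = h/(mv), solve for v:

v = h/(mλ)
v = (6.626 × 10^-34 J·s) / (3.34 × 10^-27 kg × 8.21 × 10^-12 m)
v = 2.42 × 10^4 m/s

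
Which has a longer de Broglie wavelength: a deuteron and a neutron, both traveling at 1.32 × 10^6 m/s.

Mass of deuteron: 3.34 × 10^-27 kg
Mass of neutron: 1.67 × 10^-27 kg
The neutron has the longer wavelength.

Using λ = h/(mv), since both particles have the same velocity, the wavelength depends only on mass.

For deuteron: λ₁ = h/(m₁v) = 1.50 × 10^-13 m
For neutron: λ₂ = h/(m₂v) = 3.01 × 10^-13 m

Since λ ∝ 1/m at constant velocity, the lighter particle has the longer wavelength.

The neutron has the longer de Broglie wavelength.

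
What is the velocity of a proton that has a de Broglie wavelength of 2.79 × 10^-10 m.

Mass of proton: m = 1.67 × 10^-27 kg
1.42 × 10^3 m/s

From the de Broglie relation λ = h/(mv), we solve for v:

v = h/(mλ)
v = (6.626 × 10^-34 J·s) / (1.67 × 10^-27 kg × 2.79 × 10^-10 m)
v = 1.42 × 10^3 m/s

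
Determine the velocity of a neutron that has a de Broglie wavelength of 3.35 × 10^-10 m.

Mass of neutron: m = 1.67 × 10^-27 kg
1.18 × 10^3 m/s

From the de Broglie relation λ = h/(mv), we solve for v:

v = h/(mλ)
v = (6.626 × 10^-34 J·s) / (1.67 × 10^-27 kg × 3.35 × 10^-10 m)
v = 1.18 × 10^3 m/s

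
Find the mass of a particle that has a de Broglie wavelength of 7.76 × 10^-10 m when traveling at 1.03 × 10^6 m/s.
8.29 × 10^-31 kg

From the de Broglie relation λ = h/(mv), we solve for m:

m = h/(λv)
m = (6.626 × 10^-34 J·s) / (7.76 × 10^-10 m × 1.03 × 10^6 m/s)
m = 8.29 × 10^-31 kg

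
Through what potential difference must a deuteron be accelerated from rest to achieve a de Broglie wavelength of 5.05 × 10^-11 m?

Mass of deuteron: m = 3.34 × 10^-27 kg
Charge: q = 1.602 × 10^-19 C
1.61 × 10^-1 V

From λ = h/√(2mqV), we solve for V:

λ² = h²/(2mqV)
V = h²/(2mqλ²)
V = (6.626 × 10^-34 J·s)² / (2 × 3.34 × 10^-27 kg × 1.602 × 10^-19 C × (5.05 × 10^-11 m)²)
V = 1.61 × 10^-1 V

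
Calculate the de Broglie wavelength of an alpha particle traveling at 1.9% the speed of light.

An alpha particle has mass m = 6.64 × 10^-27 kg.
1.75 × 10^-14 m

Using the de Broglie relation λ = h/(mv):

v = 1.9% × c = 5.696 × 10^6 m/s

λ = h/(mv)
λ = (6.626 × 10^-34 J·s) / (6.64 × 10^-27 kg × 5.696 × 10^6 m/s)
λ = 1.75 × 10^-14 m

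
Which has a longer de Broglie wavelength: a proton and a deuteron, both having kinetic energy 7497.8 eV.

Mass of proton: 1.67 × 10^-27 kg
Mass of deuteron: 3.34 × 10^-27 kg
The proton has the longer wavelength.

Using λ = h/√(2mKE):

For proton: λ₁ = h/√(2m₁KE) = 3.31 × 10^-13 m
For deuteron: λ₂ = h/√(2m₂KE) = 2.34 × 10^-13 m

Since λ ∝ 1/√m at constant kinetic energy, the lighter particle has the longer wavelength.

The proton has the longer de Broglie wavelength.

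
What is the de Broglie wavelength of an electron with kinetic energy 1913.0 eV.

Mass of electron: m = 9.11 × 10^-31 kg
2.80 × 10^-11 m

Using λ = h/√(2mKE):

First convert KE to Joules: KE = 1913.0 eV = 3.065 × 10^-16 J

λ = h/√(2mKE)
λ = (6.626 × 10^-34 J·s) / √(2 × 9.11 × 10^-31 kg × 3.065 × 10^-16 J)
λ = 2.80 × 10^-11 m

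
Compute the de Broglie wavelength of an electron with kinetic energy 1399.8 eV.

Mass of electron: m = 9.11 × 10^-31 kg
3.28 × 10^-11 m

Using λ = h/√(2mKE):

First convert KE to Joules: KE = 1399.8 eV = 2.243 × 10^-16 J

λ = h/√(2mKE)
λ = (6.626 × 10^-34 J·s) / √(2 × 9.11 × 10^-31 kg × 2.243 × 10^-16 J)
λ = 3.28 × 10^-11 m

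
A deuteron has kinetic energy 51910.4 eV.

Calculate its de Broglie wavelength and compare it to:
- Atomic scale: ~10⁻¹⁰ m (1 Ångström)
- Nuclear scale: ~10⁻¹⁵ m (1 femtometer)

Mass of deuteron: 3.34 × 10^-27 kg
λ = 8.89 × 10^-14 m, which is between nuclear and atomic scales.

Using λ = h/√(2mKE):

KE = 51910.4 eV = 8.317 × 10^-15 J

λ = h/√(2mKE)
λ = (6.626 × 10^-34 J·s) / √(2 × 3.34 × 10^-27 kg × 8.317 × 10^-15 J)
λ = 8.89 × 10^-14 m

Comparison:
- Atomic scale (10⁻¹⁰ m): λ is 0.00089× this size
- Nuclear scale (10⁻¹⁵ m): λ is 89× this size

The wavelength is between nuclear and atomic scales.

This wavelength is appropriate for probing atomic structure but too large for nuclear physics experiments.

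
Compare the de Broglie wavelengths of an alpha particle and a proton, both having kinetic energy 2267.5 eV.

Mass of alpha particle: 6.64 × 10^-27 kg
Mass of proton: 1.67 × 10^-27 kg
The proton has the longer wavelength.

Using λ = h/√(2mKE):

For alpha particle: λ₁ = h/√(2m₁KE) = 3.02 × 10^-13 m
For proton: λ₂ = h/√(2m₂KE) = 6.02 × 10^-13 m

Since λ ∝ 1/√m at constant kinetic energy, the lighter particle has the longer wavelength.

The proton has the longer de Broglie wavelength.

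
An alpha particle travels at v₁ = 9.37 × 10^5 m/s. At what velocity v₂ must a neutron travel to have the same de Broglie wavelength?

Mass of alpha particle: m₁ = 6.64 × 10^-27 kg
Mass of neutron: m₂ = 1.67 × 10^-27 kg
v₂ = 3.73 × 10^6 m/s

For equal de Broglie wavelengths: λ₁ = λ₂

h/(m₁v₁) = h/(m₂v₂)
m₁v₁ = m₂v₂
v₂ = v₁ · (m₁/m₂)

v₂ = 9.37 × 10^5 m/s × (6.64 × 10^-27 kg / 1.67 × 10^-27 kg)
v₂ = 3.73 × 10^6 m/s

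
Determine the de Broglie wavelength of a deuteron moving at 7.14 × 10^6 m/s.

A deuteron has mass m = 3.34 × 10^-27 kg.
2.78 × 10^-14 m

Using the de Broglie relation λ = h/(mv):

λ = h/(mv)
λ = (6.626 × 10^-34 J·s) / (3.34 × 10^-27 kg × 7.14 × 10^6 m/s)
λ = 2.78 × 10^-14 m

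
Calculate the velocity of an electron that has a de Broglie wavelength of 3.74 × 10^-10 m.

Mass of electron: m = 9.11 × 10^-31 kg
1.94 × 10^6 m/s

From the de Broglie relation λ = h/(mv), we solve for v:

v = h/(mλ)
v = (6.626 × 10^-34 J·s) / (9.11 × 10^-31 kg × 3.74 × 10^-10 m)
v = 1.94 × 10^6 m/s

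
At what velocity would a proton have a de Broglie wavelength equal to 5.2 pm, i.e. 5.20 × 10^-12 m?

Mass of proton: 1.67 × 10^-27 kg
7.63 × 10^4 m/s

From λ = h/(mv), solve for v:

v = h/(mλ)
v = (6.626 × 10^-34 J·s) / (1.67 × 10^-27 kg × 5.20 × 10^-12 m)
v = 7.63 × 10^4 m/s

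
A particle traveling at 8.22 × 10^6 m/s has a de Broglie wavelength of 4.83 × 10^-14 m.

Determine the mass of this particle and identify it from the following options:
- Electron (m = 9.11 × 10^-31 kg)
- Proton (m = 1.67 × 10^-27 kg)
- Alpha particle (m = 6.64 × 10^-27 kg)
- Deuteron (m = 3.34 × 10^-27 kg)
The particle is a proton.

From λ = h/(mv), solve for mass:

m = h/(λv)
m = (6.626 × 10^-34 J·s) / (4.83 × 10^-14 m × 8.22 × 10^6 m/s)
m = 1.67 × 10^-27 kg

Comparing with the listed masses, this is closest to a proton.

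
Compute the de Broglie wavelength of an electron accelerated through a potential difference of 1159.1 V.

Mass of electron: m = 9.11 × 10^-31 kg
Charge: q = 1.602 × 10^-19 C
3.60 × 10^-11 m

When a particle is accelerated through voltage V, it gains kinetic energy KE = qV.

The de Broglie wavelength is then λ = h/√(2mqV):

λ = h/√(2mqV)
λ = (6.626 × 10^-34 J·s) / √(2 × 9.11 × 10^-31 kg × 1.602 × 10^-19 C × 1159.1 V)
λ = 3.60 × 10^-11 m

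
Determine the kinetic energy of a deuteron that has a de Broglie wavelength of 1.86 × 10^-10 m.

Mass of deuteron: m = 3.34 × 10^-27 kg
1.90 × 10^-21 J (or 0.0119 eV)

From λ = h/√(2mKE), we solve for KE:

λ² = h²/(2mKE)
KE = h²/(2mλ²)
KE = (6.626 × 10^-34 J·s)² / (2 × 3.34 × 10^-27 kg × (1.86 × 10^-10 m)²)
KE = 1.90 × 10^-21 J
KE = 0.0119 eV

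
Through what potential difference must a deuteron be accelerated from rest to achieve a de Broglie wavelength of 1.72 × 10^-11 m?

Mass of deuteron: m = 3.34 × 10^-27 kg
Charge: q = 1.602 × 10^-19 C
1.39 V

From λ = h/√(2mqV), we solve for V:

λ² = h²/(2mqV)
V = h²/(2mqλ²)
V = (6.626 × 10^-34 J·s)² / (2 × 3.34 × 10^-27 kg × 1.602 × 10^-19 C × (1.72 × 10^-11 m)²)
V = 1.39 V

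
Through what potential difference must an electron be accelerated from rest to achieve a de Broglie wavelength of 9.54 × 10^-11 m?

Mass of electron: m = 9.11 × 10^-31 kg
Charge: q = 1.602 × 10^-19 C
165 V

From λ = h/√(2mqV), we solve for V:

λ² = h²/(2mqV)
V = h²/(2mqλ²)
V = (6.626 × 10^-34 J·s)² / (2 × 9.11 × 10^-31 kg × 1.602 × 10^-19 C × (9.54 × 10^-11 m)²)
V = 165 V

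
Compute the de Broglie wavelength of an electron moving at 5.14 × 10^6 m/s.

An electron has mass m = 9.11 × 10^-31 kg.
1.42 × 10^-10 m

Using the de Broglie relation λ = h/(mv):

λ = h/(mv)
λ = (6.626 × 10^-34 J·s) / (9.11 × 10^-31 kg × 5.14 × 10^6 m/s)
λ = 1.42 × 10^-10 m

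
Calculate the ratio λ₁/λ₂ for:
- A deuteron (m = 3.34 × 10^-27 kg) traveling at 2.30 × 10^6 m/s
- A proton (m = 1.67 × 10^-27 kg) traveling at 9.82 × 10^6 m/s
λ₁/λ₂ = 2.13

Using λ = h/(mv):

λ₁ = h/(m₁v₁) = 8.63 × 10^-14 m
λ₂ = h/(m₂v₂) = 4.04 × 10^-14 m

Ratio λ₁/λ₂ = (m₂v₂)/(m₁v₁)
         = (1.67 × 10^-27 kg × 9.82 × 10^6 m/s) / (3.34 × 10^-27 kg × 2.30 × 10^6 m/s)
         = 2.13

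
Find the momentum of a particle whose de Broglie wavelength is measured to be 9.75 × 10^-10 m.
6.80 × 10^-25 kg·m/s

From the de Broglie relation λ = h/p, we solve for p:

p = h/λ
p = (6.626 × 10^-34 J·s) / (9.75 × 10^-10 m)
p = 6.80 × 10^-25 kg·m/s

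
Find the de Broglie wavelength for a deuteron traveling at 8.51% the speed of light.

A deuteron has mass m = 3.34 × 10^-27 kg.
7.78 × 10^-15 m

Using the de Broglie relation λ = h/(mv):

v = 8.51% × c = 2.551 × 10^7 m/s

λ = h/(mv)
λ = (6.626 × 10^-34 J·s) / (3.34 × 10^-27 kg × 2.551 × 10^7 m/s)
λ = 7.78 × 10^-15 m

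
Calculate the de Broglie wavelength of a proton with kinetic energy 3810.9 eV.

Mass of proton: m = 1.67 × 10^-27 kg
4.64 × 10^-13 m

Using λ = h/√(2mKE):

First convert KE to Joules: KE = 3810.9 eV = 6.106 × 10^-16 J

λ = h/√(2mKE)
λ = (6.626 × 10^-34 J·s) / √(2 × 1.67 × 10^-27 kg × 6.106 × 10^-16 J)
λ = 4.64 × 10^-13 m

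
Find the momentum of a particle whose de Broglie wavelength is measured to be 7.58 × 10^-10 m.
8.74 × 10^-25 kg·m/s

From the de Broglie relation λ = h/p, we solve for p:

p = h/λ
p = (6.626 × 10^-34 J·s) / (7.58 × 10^-10 m)
p = 8.74 × 10^-25 kg·m/s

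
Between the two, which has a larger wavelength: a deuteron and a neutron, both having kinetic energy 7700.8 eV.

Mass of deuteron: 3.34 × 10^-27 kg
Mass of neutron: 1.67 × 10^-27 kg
The neutron has the longer wavelength.

Using λ = h/√(2mKE):

For deuteron: λ₁ = h/√(2m₁KE) = 2.31 × 10^-13 m
For neutron: λ₂ = h/√(2m₂KE) = 3.26 × 10^-13 m

Since λ ∝ 1/√m at constant kinetic energy, the lighter particle has the longer wavelength.

The neutron has the longer de Broglie wavelength.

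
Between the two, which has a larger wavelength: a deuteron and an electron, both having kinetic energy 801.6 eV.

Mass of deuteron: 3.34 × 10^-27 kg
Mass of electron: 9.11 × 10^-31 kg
The electron has the longer wavelength.

Using λ = h/√(2mKE):

For deuteron: λ₁ = h/√(2m₁KE) = 7.15 × 10^-13 m
For electron: λ₂ = h/√(2m₂KE) = 4.33 × 10^-11 m

Since λ ∝ 1/√m at constant kinetic energy, the lighter particle has the longer wavelength.

The electron has the longer de Broglie wavelength.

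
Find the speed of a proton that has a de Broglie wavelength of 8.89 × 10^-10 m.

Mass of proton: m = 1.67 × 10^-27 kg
4.46 × 10^2 m/s

From the de Broglie relation λ = h/(mv), we solve for v:

v = h/(mλ)
v = (6.626 × 10^-34 J·s) / (1.67 × 10^-27 kg × 8.89 × 10^-10 m)
v = 4.46 × 10^2 m/s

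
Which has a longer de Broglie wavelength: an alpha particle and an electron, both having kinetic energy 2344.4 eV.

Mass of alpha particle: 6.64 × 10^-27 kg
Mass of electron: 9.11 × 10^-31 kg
The electron has the longer wavelength.

Using λ = h/√(2mKE):

For alpha particle: λ₁ = h/√(2m₁KE) = 2.97 × 10^-13 m
For electron: λ₂ = h/√(2m₂KE) = 2.53 × 10^-11 m

Since λ ∝ 1/√m at constant kinetic energy, the lighter particle has the longer wavelength.

The electron has the longer de Broglie wavelength.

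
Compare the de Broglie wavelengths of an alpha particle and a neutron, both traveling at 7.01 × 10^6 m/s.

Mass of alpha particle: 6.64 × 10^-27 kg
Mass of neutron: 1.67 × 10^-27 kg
The neutron has the longer wavelength.

Using λ = h/(mv), since both particles have the same velocity, the wavelength depends only on mass.

For alpha particle: λ₁ = h/(m₁v) = 1.42 × 10^-14 m
For neutron: λ₂ = h/(m₂v) = 5.66 × 10^-14 m

Since λ ∝ 1/m at constant velocity, the lighter particle has the longer wavelength.

The neutron has the longer de Broglie wavelength.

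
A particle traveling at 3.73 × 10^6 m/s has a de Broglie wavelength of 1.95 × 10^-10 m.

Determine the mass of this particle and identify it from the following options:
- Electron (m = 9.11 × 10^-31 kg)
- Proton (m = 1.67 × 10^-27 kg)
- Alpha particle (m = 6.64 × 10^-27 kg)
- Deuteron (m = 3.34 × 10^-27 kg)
The particle is an electron.

From λ = h/(mv), solve for mass:

m = h/(λv)
m = (6.626 × 10^-34 J·s) / (1.95 × 10^-10 m × 3.73 × 10^6 m/s)
m = 9.11 × 10^-31 kg

Comparing with the listed masses, this is closest to an electron.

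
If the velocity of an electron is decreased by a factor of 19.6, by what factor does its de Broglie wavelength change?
The wavelength increases by a factor of 19.6.

From λ = h/(mv), the wavelength is inversely proportional to velocity:

λ ∝ 1/v

If v → v/19.6, then λ → 19.6λ

When velocity is decreased by a factor of 19.6, the wavelength increases by a factor of 19.6.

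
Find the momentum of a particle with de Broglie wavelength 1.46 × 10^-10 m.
4.54 × 10^-24 kg·m/s

From the de Broglie relation λ = h/p, we solve for p:

p = h/λ
p = (6.626 × 10^-34 J·s) / (1.46 × 10^-10 m)
p = 4.54 × 10^-24 kg·m/s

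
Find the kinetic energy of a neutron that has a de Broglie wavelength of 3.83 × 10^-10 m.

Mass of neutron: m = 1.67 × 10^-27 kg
8.96 × 10^-22 J (or 5.59 × 10^-3 eV)

From λ = h/√(2mKE), we solve for KE:

λ² = h²/(2mKE)
KE = h²/(2mλ²)
KE = (6.626 × 10^-34 J·s)² / (2 × 1.67 × 10^-27 kg × (3.83 × 10^-10 m)²)
KE = 8.96 × 10^-22 J
KE = 5.59 × 10^-3 eV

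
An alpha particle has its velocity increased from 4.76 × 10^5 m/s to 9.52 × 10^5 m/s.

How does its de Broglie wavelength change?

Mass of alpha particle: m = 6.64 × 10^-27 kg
The wavelength decreases by a factor of 2.

Using λ = h/(mv):

Initial wavelength: λ₁ = h/(mv₁) = 2.10 × 10^-13 m
Final wavelength: λ₂ = h/(mv₂) = 1.05 × 10^-13 m

Since λ ∝ 1/v, when velocity increases by a factor of 2, the wavelength decreases by a factor of 2.

λ₂/λ₁ = v₁/v₂ = 1/2

The wavelength decreases by a factor of 2.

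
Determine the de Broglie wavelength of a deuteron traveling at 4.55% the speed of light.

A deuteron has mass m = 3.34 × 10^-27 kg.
1.45 × 10^-14 m

Using the de Broglie relation λ = h/(mv):

v = 4.55% × c = 1.364 × 10^7 m/s

λ = h/(mv)
λ = (6.626 × 10^-34 J·s) / (3.34 × 10^-27 kg × 1.364 × 10^7 m/s)
λ = 1.45 × 10^-14 m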